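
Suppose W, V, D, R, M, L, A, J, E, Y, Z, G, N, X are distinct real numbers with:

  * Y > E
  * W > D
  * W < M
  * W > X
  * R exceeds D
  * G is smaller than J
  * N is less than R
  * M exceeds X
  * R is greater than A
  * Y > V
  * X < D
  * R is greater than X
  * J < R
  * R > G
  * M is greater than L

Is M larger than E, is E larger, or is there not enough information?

Following every chain through E: above E we get Y.
M is not reached, and no chain runs the other way from M to E.
So the given relations leave the order of E and M undetermined.

undetermined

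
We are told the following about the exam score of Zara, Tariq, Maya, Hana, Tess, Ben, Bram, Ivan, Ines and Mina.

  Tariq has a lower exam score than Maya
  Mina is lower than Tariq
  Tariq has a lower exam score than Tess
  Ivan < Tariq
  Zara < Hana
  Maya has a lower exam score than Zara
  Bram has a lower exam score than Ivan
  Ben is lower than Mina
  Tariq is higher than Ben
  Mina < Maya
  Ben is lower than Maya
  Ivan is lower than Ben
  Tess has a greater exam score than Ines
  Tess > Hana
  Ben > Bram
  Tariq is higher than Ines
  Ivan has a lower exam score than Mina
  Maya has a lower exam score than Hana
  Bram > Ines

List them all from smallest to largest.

Ines < Bram < Ivan < Ben < Mina < Tariq < Maya < Zara < Hana < Tess

Nothing is placed below Ines, so it is least; from there Ines < Bram; Bram < Ivan; Ivan < Ben; Ben < Mina; Mina < Tariq; Tariq < Maya; Maya < Zara; Zara < Hana; Hana < Tess, each given directly.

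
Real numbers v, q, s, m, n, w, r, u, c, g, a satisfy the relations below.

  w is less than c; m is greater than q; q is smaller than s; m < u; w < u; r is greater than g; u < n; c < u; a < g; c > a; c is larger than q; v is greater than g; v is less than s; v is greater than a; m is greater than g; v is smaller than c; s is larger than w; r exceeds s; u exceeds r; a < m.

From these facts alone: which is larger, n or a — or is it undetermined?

The relevant relations are a < v; v < s; s < r; r < u; u < n.
Together: a < v < s < r < u < n.
So n is larger.

n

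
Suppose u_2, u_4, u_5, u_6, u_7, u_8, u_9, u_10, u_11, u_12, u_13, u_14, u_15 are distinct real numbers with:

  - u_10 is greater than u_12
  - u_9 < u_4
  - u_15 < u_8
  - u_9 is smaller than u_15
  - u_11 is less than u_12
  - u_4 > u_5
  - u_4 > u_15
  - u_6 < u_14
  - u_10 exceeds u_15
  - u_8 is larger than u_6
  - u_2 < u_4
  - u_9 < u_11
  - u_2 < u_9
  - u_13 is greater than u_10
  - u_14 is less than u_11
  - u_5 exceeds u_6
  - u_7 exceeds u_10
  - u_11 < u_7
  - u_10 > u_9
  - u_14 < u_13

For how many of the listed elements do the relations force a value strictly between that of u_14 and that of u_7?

The relations place u_14 below u_7. An element lies strictly between them when it is forced above u_14 and also forced below u_7.
Above u_14: {u_11, u_12, u_10, u_13}. Below u_7: {u_2, u_6, u_9, u_15, u_11, u_12, u_10}.
Intersection: {u_11, u_12, u_10} — 3.

3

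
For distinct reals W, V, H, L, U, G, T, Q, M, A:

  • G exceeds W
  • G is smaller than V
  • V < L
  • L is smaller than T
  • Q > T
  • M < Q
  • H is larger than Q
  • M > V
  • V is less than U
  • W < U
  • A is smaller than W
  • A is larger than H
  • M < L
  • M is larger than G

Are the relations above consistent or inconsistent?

inconsistent

We have W < G stated directly, yet also G < V < M < L < T < Q < H < A < W by chaining the others — so G < W. Contradiction.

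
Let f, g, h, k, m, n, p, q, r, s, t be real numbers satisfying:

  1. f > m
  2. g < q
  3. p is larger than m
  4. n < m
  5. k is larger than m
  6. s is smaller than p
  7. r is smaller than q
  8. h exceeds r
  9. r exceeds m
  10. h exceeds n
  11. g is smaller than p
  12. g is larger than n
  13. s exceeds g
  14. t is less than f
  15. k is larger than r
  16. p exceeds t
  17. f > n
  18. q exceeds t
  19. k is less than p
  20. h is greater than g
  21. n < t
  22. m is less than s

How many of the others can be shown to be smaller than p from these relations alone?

The elements the relations force below p are n, m, r, g, t, k, s — no chain reaches any other.
That is 7.

7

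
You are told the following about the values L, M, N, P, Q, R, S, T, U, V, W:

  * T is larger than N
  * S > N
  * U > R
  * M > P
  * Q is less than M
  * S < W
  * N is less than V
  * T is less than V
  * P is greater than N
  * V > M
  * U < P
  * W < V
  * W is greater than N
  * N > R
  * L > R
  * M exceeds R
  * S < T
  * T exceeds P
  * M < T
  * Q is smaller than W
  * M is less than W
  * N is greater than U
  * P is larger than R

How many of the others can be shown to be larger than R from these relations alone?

9

Directly above R: U, L, N, P, M.
One step further: S, W, T, V (9 so far).
Nothing else is reachable above R; 9 in all.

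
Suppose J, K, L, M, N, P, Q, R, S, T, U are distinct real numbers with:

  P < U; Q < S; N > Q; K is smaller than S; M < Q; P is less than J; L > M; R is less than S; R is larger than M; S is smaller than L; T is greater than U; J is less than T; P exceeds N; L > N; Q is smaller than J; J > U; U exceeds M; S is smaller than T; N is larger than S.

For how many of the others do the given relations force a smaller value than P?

Directly below P: N.
One step further: Q, S (3 so far).
One step further: M, R, K (6 so far).
Nothing else is reachable below P; 6 in all.

6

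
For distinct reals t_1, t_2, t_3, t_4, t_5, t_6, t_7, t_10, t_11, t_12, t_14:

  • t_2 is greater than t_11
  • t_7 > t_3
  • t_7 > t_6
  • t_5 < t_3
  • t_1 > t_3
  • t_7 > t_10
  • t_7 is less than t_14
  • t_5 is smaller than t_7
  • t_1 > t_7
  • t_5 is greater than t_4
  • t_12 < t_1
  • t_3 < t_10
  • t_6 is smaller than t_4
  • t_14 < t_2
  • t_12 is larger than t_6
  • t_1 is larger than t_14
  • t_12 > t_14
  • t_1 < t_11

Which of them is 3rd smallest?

t_5

Piecing the relations together gives one ordering: t_6 < t_4 < t_5 < t_3 < t_10 < t_7 < t_14 < t_12 < t_1 < t_11 < t_2.
The 3rd smallest is t_5.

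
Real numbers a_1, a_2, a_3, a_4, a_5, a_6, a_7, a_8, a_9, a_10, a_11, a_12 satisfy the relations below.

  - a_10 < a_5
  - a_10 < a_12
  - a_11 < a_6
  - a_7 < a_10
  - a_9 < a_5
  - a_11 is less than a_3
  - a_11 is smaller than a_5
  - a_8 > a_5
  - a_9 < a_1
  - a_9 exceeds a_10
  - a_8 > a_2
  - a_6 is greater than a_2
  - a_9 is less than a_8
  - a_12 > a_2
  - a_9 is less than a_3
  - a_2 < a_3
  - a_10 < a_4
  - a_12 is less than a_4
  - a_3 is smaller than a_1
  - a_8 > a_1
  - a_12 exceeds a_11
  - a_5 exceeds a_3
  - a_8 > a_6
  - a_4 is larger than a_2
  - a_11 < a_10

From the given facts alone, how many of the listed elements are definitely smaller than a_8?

9

From a_8 the given relations immediately reach a_2, a_9, a_1, a_5, a_6.
From those, a_11, a_10, a_3 — 8 in total.
From those, a_7 — 9 in total.
No other element is forced below a_8 by the given relations, so the count is 9.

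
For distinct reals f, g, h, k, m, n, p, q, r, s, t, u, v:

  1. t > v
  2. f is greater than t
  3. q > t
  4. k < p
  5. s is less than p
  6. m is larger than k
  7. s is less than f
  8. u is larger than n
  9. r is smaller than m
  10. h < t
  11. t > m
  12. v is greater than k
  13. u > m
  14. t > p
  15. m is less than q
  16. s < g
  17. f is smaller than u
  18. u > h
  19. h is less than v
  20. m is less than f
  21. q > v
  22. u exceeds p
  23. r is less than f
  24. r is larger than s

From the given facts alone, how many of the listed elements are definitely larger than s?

The elements the relations force above s are r, m, p, t, f, u, q, g — no chain reaches any other.
That is 8.

8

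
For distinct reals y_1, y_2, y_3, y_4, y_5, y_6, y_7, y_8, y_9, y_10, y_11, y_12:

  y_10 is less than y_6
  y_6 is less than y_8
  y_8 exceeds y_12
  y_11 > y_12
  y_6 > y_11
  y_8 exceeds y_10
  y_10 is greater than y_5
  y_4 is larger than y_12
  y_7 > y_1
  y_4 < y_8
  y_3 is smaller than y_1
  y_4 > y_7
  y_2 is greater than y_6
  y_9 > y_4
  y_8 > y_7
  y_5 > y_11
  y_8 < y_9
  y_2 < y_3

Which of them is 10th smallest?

The consecutive relations fix a unique order: y_12 < y_11 < y_5 < y_10 < y_6 < y_2 < y_3 < y_1 < y_7 < y_4 < y_8 < y_9.
The 10th smallest is y_4.

y_4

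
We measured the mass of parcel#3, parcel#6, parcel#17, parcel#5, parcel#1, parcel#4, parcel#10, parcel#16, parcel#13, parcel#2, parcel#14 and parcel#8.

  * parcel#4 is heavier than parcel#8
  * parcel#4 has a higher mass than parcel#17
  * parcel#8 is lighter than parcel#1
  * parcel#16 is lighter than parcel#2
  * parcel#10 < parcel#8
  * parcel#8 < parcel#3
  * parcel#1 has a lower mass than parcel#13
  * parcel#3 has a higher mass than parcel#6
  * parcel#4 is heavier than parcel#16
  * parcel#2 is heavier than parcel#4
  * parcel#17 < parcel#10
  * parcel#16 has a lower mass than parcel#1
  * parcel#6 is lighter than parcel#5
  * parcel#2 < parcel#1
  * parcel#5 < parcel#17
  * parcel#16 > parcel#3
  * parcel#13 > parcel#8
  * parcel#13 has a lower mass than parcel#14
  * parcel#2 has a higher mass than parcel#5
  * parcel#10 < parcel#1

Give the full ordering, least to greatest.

parcel#6 < parcel#5 < parcel#17 < parcel#10 < parcel#8 < parcel#3 < parcel#16 < parcel#4 < parcel#2 < parcel#1 < parcel#13 < parcel#14

The consecutive links are each given: parcel#6 < parcel#5; parcel#5 < parcel#17; parcel#17 < parcel#10; parcel#10 < parcel#8; parcel#8 < parcel#3; parcel#3 < parcel#16; parcel#16 < parcel#4; parcel#4 < parcel#2; parcel#2 < parcel#1; parcel#1 < parcel#13; parcel#13 < parcel#14.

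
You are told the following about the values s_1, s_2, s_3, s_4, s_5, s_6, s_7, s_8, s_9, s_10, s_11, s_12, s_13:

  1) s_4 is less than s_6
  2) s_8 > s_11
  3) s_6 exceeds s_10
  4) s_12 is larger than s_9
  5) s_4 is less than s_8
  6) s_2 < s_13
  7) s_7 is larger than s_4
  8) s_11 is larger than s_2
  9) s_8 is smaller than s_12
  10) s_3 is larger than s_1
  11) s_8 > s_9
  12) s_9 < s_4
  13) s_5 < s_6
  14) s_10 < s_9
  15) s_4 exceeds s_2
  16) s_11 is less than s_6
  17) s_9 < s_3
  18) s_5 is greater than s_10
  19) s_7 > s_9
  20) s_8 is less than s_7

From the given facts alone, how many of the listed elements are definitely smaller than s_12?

6

The elements the relations force below s_12 are s_10, s_2, s_11, s_9, s_4, s_8 — no chain reaches any other.
That is 6.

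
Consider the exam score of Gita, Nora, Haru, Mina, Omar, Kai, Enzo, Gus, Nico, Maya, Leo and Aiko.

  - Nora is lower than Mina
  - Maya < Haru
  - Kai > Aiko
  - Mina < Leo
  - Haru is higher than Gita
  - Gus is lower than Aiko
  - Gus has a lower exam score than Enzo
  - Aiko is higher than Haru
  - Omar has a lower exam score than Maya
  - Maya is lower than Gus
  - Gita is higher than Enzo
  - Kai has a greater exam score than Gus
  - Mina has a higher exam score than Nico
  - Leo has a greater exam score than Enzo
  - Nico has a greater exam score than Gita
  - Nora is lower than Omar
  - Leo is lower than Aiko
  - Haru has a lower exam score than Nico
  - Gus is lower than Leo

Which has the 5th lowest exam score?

Enzo

Piecing the relations together gives one ordering: Nora < Omar < Maya < Gus < Enzo < Gita < Haru < Nico < Mina < Leo < Aiko < Kai.
Counting 5 from the smallest end gives Enzo.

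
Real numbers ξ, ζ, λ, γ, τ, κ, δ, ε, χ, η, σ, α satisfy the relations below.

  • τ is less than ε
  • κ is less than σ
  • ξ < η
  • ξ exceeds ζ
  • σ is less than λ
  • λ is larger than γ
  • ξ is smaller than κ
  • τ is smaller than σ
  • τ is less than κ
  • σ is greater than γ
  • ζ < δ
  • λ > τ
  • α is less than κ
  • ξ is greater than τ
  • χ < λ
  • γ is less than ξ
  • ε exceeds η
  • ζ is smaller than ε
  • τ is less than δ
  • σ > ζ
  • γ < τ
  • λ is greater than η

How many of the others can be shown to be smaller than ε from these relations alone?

Directly below ε: ζ, τ, η.
One step further: γ, ξ (5 so far).
Nothing else is reachable below ε; 5 in all.

5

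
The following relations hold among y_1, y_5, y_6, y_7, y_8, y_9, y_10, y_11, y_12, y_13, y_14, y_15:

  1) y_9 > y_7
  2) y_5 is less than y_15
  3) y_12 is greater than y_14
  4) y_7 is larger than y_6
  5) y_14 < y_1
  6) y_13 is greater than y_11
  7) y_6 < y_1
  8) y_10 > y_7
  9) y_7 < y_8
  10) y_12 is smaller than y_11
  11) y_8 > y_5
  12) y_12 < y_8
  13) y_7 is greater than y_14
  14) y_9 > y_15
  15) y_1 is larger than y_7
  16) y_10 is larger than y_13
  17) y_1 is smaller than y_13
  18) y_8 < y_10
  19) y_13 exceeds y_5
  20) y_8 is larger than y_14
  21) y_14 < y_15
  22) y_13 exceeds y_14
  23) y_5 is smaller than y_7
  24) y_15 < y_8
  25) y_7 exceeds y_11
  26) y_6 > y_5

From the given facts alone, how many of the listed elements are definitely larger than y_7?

5

Directly above y_7: y_9, y_1, y_8, y_10.
One step further: y_13 (5 so far).
Nothing else is reachable above y_7; 5 in all.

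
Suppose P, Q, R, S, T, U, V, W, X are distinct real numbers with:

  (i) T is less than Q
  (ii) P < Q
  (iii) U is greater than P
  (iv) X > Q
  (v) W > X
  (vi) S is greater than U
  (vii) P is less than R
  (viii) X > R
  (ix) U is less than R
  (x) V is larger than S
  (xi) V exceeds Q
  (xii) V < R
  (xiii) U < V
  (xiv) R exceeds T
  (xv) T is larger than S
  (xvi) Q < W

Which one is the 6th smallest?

Piecing the relations together gives one ordering: P < U < S < T < Q < V < R < X < W.
Counting 6 from the smallest end gives V.

V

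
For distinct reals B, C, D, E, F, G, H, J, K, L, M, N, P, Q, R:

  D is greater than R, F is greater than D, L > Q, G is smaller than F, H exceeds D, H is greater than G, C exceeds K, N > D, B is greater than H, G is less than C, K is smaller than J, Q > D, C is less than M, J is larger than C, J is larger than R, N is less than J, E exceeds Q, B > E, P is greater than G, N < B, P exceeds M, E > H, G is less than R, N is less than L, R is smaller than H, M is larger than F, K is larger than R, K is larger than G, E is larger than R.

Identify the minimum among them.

R is not least since G < R; D is not least since R < D; Q is not least since D < Q; K is not least since G < K; N is not least since D < N; F is not least since G < F; L is not least since Q < L; C is not least since G < C; J is not least since K < J; M is not least since F < M; H is not least since D < H; E is not least since R < E; B is not least since E < B; P is not least since G < P.
Only G has nothing below it, so G is the minimum.

G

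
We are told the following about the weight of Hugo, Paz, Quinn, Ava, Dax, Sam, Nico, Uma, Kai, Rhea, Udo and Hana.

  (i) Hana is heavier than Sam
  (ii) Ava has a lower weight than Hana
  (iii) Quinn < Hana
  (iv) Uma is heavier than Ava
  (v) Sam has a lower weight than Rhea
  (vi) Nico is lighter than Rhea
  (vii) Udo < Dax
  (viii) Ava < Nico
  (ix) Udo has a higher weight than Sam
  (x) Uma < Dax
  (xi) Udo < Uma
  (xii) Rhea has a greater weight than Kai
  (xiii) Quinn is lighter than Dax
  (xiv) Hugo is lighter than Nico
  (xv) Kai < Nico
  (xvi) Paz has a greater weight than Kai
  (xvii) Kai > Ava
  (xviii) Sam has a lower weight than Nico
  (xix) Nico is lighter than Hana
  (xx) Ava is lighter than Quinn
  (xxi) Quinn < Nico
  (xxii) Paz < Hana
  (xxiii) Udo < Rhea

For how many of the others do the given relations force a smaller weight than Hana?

The elements the relations force below Hana are Ava, Sam, Kai, Paz, Quinn, Hugo, Nico — no chain reaches any other.
That is 7.

7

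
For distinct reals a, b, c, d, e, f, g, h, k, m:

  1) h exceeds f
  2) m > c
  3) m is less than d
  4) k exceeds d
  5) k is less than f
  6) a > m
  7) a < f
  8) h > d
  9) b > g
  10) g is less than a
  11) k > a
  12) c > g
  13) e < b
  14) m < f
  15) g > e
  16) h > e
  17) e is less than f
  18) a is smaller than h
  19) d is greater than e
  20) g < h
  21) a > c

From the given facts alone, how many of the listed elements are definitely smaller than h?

The elements the relations force below h are e, g, c, m, d, a, k, f — no chain reaches any other.
That is 8.

8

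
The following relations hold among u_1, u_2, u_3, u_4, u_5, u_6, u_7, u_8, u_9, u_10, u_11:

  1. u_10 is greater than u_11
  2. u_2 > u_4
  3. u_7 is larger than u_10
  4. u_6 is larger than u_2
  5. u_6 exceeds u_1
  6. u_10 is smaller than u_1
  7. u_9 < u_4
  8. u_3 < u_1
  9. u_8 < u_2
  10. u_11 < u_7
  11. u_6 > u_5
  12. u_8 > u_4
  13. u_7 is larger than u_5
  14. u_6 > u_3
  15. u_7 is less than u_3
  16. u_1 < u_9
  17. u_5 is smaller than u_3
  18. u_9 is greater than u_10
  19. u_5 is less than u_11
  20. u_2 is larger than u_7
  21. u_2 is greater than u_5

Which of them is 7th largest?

u_3

Chaining the given pairs: u_5 < u_11 < u_10 < u_7 < u_3 < u_1 < u_9 < u_4 < u_8 < u_2 < u_6.
The 7th largest is u_3.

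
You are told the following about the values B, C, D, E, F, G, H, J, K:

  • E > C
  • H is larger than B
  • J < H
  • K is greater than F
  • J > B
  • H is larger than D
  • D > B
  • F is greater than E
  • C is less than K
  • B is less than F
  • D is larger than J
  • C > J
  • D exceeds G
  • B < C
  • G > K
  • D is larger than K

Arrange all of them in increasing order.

Each adjacent pair is fixed by a given relation: B < J; J < C; C < E; E < F; F < K; K < G; G < D; D < H. Chaining them end to end gives the full order.

B < J < C < E < F < K < G < D < H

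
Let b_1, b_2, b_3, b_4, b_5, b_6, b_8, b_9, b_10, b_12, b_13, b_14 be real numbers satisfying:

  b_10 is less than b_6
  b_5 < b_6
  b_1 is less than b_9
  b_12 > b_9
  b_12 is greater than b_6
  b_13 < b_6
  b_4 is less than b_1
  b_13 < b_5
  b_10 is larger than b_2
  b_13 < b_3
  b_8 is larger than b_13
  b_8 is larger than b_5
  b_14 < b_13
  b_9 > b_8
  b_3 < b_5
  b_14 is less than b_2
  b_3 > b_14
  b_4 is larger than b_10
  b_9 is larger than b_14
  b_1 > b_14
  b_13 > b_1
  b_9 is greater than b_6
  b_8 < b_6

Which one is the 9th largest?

b_4

Chaining the given pairs: b_14 < b_2 < b_10 < b_4 < b_1 < b_13 < b_3 < b_5 < b_8 < b_6 < b_9 < b_12.
The 9th largest is b_4.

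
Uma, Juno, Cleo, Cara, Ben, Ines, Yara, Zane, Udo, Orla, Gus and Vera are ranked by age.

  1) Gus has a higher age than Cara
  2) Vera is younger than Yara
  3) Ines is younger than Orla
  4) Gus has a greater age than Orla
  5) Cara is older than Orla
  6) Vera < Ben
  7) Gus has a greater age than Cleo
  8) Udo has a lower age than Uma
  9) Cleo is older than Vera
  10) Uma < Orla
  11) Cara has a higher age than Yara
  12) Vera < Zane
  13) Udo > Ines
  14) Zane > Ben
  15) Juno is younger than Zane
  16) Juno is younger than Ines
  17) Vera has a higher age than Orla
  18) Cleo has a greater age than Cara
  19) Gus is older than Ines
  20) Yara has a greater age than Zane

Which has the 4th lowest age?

The consecutive relations fix a unique order: Juno < Ines < Udo < Uma < Orla < Vera < Ben < Zane < Yara < Cara < Cleo < Gus.
Counting 4 from the smallest end gives Uma.

Uma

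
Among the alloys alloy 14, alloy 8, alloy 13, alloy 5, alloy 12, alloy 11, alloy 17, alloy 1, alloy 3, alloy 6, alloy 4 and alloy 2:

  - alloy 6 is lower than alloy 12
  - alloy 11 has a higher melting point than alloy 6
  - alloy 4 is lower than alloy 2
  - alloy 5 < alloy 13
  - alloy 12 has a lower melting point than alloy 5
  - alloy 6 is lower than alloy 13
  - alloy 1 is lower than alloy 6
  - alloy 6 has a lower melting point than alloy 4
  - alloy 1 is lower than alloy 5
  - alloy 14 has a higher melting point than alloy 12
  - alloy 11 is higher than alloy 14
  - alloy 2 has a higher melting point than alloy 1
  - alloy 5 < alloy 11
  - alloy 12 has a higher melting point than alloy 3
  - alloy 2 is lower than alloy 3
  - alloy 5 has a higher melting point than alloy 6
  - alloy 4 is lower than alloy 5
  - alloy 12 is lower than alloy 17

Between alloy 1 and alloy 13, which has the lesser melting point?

alloy 1

alloy 1 < alloy 6 and alloy 6 < alloy 4 give alloy 1 < alloy 4.
With alloy 4 < alloy 2: alloy 1 < alloy 6 < alloy 4 < alloy 2.
With alloy 2 < alloy 3: alloy 1 < alloy 6 < alloy 4 < alloy 2 < alloy 3.
With alloy 3 < alloy 12: alloy 1 < alloy 6 < alloy 4 < alloy 2 < alloy 3 < alloy 12.
With alloy 12 < alloy 5: alloy 1 < alloy 6 < alloy 4 < alloy 2 < alloy 3 < alloy 12 < alloy 5.
Then alloy 5 < alloy 13 extends the chain to alloy 13.
So alloy 1 < alloy 13; alloy 1 is the lower of the two.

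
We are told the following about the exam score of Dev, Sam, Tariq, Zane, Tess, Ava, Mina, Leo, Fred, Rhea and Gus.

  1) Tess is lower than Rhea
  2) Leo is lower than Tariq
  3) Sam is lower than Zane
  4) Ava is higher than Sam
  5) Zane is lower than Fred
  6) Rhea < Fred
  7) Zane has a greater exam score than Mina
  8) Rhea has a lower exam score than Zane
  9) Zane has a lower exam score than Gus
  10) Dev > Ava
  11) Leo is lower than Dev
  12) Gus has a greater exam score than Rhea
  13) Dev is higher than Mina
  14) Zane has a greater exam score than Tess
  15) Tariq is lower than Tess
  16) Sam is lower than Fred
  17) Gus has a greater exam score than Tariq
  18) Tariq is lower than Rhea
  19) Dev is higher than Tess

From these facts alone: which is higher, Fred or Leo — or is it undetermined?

Fred

Leo < Tariq and Tariq < Tess give Leo < Tess.
With Tess < Rhea: Leo < Tariq < Tess < Rhea.
With Rhea < Zane: Leo < Tariq < Tess < Rhea < Zane.
With Zane < Fred: Leo < Tariq < Tess < Rhea < Zane < Fred.
So Fred is higher.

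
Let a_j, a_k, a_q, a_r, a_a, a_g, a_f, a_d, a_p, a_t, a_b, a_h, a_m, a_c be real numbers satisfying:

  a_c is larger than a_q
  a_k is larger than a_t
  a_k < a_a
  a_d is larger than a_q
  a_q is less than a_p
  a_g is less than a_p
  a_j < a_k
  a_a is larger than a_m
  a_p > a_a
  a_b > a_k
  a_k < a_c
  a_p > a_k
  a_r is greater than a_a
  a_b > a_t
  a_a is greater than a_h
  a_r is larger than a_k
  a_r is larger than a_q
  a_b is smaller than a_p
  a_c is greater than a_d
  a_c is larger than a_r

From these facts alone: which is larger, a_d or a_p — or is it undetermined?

undetermined

Following every chain through a_d: above a_d we get a_c; below a_d we get a_q.
a_p is not reached, and no chain runs the other way from a_p to a_d.
So the given relations leave the order of a_d and a_p undetermined.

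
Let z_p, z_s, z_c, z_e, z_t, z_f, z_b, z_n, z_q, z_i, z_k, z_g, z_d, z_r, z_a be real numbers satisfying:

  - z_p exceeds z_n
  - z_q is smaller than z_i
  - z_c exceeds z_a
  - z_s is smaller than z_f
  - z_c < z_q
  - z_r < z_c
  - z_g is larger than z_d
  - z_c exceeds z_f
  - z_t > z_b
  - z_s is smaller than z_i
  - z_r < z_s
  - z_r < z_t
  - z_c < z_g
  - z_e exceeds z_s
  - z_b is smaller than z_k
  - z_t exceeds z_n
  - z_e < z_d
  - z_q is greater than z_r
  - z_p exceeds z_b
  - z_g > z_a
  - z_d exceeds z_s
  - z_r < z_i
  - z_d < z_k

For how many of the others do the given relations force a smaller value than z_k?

Directly below z_k: z_d, z_b.
One step further: z_s, z_e (4 so far).
One step further: z_r (5 so far).
Nothing else is reachable below z_k; 5 in all.

5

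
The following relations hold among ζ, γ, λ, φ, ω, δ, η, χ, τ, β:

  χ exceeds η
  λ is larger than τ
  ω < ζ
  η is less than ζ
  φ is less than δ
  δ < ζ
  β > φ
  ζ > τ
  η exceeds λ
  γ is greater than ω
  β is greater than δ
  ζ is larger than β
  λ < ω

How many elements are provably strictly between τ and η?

Chaining upward from τ reaches: λ, ω, ζ, γ, χ.
Chaining downward from η reaches: λ.
Strictly between τ and η are those in both lists: λ — 1 element.

1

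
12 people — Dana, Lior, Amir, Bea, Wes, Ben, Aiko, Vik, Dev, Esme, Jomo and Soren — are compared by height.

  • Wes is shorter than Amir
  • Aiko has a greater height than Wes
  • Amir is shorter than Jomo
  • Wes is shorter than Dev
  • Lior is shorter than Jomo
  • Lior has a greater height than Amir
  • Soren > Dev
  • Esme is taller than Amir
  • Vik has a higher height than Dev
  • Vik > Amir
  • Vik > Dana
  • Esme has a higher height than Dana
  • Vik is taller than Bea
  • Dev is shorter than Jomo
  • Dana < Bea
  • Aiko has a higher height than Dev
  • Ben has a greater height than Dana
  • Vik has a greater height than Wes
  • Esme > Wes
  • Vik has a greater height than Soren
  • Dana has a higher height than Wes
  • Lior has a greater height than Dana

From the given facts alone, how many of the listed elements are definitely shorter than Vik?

From Vik the given relations immediately reach Wes, Amir, Dev, Soren, Dana, Bea.
Nothing else is reachable below Vik; 6 in all.

6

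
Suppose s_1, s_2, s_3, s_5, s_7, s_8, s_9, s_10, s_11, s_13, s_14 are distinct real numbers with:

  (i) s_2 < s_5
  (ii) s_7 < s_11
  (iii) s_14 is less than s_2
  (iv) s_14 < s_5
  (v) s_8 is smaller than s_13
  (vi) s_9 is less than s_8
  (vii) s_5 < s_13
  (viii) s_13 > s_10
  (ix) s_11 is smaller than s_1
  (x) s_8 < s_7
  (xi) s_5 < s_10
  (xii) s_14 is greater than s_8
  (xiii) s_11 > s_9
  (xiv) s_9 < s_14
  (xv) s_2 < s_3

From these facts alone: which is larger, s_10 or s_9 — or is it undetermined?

s_9 < s_8 and s_8 < s_14 give s_9 < s_14.
Then s_14 < s_2 extends the chain to s_2.
With s_2 < s_5: s_9 < s_8 < s_14 < s_2 < s_5.
Then s_5 < s_10 extends the chain to s_10.
So s_10 is larger.

s_10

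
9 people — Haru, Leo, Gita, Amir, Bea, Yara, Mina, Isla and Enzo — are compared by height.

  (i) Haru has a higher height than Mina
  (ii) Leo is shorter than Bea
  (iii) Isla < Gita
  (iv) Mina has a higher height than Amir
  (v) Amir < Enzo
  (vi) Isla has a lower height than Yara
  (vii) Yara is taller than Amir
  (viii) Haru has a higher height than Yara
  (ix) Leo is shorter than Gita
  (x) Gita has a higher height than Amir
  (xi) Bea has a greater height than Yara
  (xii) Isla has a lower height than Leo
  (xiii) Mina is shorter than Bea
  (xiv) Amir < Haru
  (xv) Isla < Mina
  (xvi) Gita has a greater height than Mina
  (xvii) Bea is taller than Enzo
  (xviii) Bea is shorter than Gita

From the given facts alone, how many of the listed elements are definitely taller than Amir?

Directly above Amir: Mina, Enzo, Yara, Haru, Gita.
One step further: Bea (6 so far).
Nothing else is reachable above Amir; 6 in all.

6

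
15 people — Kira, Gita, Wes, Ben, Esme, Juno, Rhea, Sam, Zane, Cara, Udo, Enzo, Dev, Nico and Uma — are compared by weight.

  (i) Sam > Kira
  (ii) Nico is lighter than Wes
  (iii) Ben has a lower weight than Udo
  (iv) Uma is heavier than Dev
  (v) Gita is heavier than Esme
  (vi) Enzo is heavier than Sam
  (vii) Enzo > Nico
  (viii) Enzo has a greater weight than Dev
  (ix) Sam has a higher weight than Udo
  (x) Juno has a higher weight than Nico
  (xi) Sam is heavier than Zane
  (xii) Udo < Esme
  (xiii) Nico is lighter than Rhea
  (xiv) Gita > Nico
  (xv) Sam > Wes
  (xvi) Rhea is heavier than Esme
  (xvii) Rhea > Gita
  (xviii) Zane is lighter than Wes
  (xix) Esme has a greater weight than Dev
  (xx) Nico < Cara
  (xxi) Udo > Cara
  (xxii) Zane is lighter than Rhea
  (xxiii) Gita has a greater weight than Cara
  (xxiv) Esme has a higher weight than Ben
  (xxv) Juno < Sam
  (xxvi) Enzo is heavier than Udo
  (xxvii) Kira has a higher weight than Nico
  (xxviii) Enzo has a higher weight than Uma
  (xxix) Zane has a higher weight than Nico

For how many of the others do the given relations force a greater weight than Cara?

From Cara the given relations immediately reach Udo, Gita.
From those, Esme, Rhea, Sam, Enzo — 6 in total.
No other element is forced above Cara by the given relations, so the count is 6.

6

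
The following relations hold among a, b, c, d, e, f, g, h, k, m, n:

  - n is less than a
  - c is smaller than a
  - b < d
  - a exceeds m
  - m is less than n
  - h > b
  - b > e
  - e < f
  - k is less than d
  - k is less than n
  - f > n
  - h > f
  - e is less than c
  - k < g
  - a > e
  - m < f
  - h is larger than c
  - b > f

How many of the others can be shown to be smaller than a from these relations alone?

5

From a the given relations immediately reach e, m, n, c.
From those, k — 5 in total.
Nothing else is reachable below a; 5 in all.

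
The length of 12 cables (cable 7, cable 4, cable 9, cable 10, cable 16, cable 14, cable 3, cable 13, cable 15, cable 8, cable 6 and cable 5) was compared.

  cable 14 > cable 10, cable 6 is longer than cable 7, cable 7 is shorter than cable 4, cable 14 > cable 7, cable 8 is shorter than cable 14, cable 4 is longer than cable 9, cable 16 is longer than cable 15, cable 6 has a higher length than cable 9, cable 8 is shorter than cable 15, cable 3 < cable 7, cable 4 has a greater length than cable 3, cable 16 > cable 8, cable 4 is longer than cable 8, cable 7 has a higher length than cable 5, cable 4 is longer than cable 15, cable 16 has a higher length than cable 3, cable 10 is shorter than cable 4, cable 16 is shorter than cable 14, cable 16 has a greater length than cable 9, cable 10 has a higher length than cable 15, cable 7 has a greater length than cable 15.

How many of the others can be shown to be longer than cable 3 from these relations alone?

From cable 3 the given relations immediately reach cable 7, cable 4, cable 16.
From those, cable 6, cable 14 — 5 in total.
No other element is forced above cable 3 by the given relations, so the count is 5.

5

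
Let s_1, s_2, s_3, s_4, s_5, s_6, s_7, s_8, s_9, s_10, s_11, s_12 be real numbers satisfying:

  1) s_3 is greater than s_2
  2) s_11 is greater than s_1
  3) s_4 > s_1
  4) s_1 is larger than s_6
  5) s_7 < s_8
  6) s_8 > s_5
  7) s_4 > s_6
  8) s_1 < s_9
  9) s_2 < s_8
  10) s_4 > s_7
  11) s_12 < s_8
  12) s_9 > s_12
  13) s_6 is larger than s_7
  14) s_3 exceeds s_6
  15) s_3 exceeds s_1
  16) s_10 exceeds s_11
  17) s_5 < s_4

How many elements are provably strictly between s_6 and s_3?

The relations place s_6 below s_3. An element lies strictly between them when it is forced above s_6 and also forced below s_3.
Above s_6: {s_1, s_9, s_11, s_10, s_4}. Below s_3: {s_7, s_1, s_2}.
Intersection: {s_1} — 1.

1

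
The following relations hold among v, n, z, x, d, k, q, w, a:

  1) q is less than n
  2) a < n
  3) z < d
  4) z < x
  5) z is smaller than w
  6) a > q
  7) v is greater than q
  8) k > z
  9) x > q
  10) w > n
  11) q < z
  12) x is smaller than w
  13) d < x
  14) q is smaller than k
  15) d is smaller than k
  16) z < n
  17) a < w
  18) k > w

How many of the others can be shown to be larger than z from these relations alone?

From z the given relations immediately reach d, x, n, w, k.
No other element is forced above z by the given relations, so the count is 5.

5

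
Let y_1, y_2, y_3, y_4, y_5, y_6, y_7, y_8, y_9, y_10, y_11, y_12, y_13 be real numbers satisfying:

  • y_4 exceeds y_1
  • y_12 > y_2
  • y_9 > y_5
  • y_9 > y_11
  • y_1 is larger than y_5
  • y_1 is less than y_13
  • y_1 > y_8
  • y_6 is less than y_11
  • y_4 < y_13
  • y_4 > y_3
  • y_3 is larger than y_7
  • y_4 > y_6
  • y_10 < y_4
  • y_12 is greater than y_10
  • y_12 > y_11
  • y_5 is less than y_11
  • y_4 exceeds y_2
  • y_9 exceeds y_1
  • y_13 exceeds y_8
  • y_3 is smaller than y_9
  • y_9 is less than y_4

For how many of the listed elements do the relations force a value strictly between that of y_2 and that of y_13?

Chaining upward from y_2 reaches: y_4, y_12.
Chaining downward from y_13 reaches: y_8, y_6, y_7, y_3, y_5, y_11, y_1, y_9, y_10, y_4.
Strictly between y_2 and y_13 are those in both lists: y_4 — 1 element.

1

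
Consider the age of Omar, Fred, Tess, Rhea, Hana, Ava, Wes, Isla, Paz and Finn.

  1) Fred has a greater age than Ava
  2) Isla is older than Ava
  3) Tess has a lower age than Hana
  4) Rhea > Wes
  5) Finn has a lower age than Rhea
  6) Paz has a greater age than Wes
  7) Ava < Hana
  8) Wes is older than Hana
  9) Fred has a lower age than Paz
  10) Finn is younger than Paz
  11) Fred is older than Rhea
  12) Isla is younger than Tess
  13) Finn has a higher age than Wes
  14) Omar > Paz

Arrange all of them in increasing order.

Nothing is placed below Ava, so it is least; from there Ava < Isla; Isla < Tess; Tess < Hana; Hana < Wes; Wes < Finn; Finn < Rhea; Rhea < Fred; Fred < Paz; Paz < Omar, each given directly.

Ava < Isla < Tess < Hana < Wes < Finn < Rhea < Fred < Paz < Omar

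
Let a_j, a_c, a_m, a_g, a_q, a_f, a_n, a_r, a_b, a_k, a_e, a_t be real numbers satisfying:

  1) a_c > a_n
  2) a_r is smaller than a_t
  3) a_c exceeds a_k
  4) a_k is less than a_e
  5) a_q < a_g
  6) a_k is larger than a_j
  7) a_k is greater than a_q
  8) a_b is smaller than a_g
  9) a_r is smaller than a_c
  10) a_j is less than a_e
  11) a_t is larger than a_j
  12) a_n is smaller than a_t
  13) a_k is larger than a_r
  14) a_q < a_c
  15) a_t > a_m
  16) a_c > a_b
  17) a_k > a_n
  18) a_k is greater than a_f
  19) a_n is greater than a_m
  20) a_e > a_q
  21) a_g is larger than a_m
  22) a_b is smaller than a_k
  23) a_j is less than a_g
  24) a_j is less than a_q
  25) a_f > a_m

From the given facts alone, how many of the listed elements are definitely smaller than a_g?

4

The elements the relations force below a_g are a_m, a_b, a_j, a_q — no chain reaches any other.
That is 4.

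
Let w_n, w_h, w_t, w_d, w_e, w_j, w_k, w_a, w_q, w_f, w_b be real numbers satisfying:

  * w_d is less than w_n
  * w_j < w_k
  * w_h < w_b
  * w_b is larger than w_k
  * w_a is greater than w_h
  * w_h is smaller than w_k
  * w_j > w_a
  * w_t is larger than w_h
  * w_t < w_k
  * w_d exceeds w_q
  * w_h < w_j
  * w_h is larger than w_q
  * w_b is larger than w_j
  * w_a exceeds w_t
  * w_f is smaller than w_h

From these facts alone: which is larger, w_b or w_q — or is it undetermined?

w_b

The relevant relations are w_q < w_h; w_h < w_t; w_t < w_a; w_a < w_j; w_j < w_k; w_k < w_b.
Chaining these gives w_q < w_h < w_t < w_a < w_j < w_k < w_b.
So w_b is larger.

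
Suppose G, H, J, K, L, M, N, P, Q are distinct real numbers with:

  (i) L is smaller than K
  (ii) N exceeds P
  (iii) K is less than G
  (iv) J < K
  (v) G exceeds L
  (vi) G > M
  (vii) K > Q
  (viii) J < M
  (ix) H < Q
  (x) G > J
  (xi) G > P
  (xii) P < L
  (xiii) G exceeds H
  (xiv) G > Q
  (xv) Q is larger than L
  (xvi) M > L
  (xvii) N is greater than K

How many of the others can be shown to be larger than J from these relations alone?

4

The elements the relations force above J are K, M, G, N — no chain reaches any other.
That is 4.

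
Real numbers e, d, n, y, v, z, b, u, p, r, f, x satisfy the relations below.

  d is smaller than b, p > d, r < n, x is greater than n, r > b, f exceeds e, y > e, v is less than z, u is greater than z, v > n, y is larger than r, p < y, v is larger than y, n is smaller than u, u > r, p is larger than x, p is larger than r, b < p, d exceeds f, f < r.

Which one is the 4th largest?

The consecutive relations fix a unique order: e < f < d < b < r < n < x < p < y < v < z < u.
Counting 4 from the largest end gives y.

y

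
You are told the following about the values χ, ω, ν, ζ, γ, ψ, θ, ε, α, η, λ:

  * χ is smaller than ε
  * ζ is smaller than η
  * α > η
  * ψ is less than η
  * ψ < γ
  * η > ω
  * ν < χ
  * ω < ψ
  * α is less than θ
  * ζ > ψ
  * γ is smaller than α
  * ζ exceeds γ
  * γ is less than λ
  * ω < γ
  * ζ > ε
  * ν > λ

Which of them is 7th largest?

Piecing the relations together gives one ordering: ω < ψ < γ < λ < ν < χ < ε < ζ < η < α < θ.
Counting 7 from the largest end gives ν.

ν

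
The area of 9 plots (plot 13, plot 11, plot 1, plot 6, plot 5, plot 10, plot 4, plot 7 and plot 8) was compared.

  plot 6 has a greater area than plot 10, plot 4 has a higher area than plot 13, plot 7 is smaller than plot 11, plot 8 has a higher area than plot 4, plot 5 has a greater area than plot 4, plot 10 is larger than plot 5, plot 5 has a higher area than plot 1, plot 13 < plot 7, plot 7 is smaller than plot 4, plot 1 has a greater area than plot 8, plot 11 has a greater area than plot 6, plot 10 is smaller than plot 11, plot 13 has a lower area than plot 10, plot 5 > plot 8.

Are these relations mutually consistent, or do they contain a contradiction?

Every relation is compatible with plot 13 < plot 7 < plot 4 < plot 8 < plot 1 < plot 5 < plot 10 < plot 6 < plot 11; the set is consistent.

consistent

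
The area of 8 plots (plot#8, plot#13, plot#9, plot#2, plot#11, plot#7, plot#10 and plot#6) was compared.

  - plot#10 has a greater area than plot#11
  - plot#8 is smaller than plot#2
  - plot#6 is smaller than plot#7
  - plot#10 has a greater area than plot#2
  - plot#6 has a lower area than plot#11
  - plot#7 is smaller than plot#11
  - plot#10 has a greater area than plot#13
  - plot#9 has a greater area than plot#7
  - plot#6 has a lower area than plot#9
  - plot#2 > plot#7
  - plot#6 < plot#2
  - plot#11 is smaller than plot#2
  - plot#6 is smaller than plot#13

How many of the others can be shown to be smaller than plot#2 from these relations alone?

4

Directly below plot#2: plot#6, plot#7, plot#8, plot#11.
Nothing else is reachable below plot#2; 4 in all.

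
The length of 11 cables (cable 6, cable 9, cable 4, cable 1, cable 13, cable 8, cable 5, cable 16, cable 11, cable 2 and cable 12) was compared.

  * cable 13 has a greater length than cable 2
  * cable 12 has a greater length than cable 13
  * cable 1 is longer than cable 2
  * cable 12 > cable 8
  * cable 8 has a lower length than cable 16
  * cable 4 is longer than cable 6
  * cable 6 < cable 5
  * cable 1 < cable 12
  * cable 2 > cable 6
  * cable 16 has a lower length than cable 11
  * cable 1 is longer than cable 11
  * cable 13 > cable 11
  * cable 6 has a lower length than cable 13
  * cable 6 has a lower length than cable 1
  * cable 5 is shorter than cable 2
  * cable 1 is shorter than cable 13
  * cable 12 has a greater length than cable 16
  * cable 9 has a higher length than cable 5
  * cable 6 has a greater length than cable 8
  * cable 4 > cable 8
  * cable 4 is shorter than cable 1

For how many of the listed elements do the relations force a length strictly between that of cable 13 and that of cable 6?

4

The relations place cable 6 below cable 13. An element lies strictly between them when it is forced above cable 6 and also forced below cable 13.
Above cable 6: {cable 5, cable 2, cable 4, cable 9, cable 1, cable 12}. Below cable 13: {cable 8, cable 16, cable 11, cable 5, cable 2, cable 4, cable 1}.
Intersection: {cable 5, cable 2, cable 4, cable 1} — 4.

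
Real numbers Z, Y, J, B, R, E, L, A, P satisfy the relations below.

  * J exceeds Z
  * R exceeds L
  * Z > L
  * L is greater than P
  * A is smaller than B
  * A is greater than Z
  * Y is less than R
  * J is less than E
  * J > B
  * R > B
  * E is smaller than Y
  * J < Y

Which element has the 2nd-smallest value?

L

The consecutive relations fix a unique order: P < L < Z < A < B < J < E < Y < R.
Counting 2 from the smallest end gives L.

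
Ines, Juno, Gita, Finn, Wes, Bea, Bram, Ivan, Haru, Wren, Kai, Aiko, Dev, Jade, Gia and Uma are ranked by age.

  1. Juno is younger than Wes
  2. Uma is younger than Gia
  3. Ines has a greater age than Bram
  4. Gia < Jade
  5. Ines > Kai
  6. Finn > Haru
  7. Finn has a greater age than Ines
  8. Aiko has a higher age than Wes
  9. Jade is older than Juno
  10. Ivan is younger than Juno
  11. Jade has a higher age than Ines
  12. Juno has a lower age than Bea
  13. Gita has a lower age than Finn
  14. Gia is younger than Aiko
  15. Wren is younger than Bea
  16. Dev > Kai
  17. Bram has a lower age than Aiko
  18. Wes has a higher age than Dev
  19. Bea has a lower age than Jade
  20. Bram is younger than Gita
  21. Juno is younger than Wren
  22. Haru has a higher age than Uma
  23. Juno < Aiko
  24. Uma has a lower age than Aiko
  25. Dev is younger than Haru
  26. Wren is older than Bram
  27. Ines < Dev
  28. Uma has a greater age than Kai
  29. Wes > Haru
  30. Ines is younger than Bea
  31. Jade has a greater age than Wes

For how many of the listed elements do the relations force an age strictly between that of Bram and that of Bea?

2

Chaining upward from Bram reaches: Wren, Ines, Dev, Gita, Haru, Finn, Wes, Jade, Aiko.
Chaining downward from Bea reaches: Ivan, Kai, Juno, Wren, Ines.
Strictly between Bram and Bea are those in both lists: Wren, Ines — 2 elements.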